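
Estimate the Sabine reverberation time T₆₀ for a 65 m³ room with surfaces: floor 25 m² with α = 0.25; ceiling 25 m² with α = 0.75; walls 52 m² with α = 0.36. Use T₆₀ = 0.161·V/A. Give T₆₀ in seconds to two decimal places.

Summing Sᵢαᵢ: 25·0.25 + 25·0.75 + 52·0.36 = 43.72 m².
T₆₀ = 0.161·V/A = 0.161·65/43.72 = 0.239 s.

0.24 s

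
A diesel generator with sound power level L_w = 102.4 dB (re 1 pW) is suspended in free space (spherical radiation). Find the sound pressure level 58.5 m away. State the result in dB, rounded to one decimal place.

The power spreads over a sphere of area 4π·r², so L_p = L_w − 10·log₁₀(4π·r²).
4π·r² = 4.301e+04 m², 10·log₁₀ of that is 46.335 dB.
L_p = 102.4 − 46.335 = 56.06 dB.

56.1 dB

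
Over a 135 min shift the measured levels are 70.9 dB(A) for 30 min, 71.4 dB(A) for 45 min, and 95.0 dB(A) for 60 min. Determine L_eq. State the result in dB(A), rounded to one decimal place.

Weight each interval's intensity by its duration and average over T = 135 min:
Σ tᵢ·10^(Lᵢ/10) = 30·10^(70.9/10) + 45·10^(71.4/10) + 60·10^(95.0/10) = 1.907e+11.
L_eq = 10·log₁₀(1.907e+11/135) = 91.50 dB(A).

91.5 dB(A)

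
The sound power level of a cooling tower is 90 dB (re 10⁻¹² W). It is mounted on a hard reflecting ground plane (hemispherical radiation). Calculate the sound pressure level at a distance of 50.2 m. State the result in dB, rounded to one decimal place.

The power spreads over a hemisphere of area 2π·r², so L_p = L_w − 10·log₁₀(2π·r²).
2π·r² = 1.583e+04 m², 10·log₁₀ of that is 41.996 dB.
L_p = 90 − 41.996 = 48.00 dB.

48.0 dB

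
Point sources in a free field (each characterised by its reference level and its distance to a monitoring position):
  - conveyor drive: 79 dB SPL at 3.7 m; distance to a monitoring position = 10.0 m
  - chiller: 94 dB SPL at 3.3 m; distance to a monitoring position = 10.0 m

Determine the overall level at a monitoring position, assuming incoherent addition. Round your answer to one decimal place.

84.5 dB SPL

Propagate each source to the receiver with L = L_ref − 20·log₁₀(r/r_ref), then add intensities.
conveyor drive: 79 − 20·log₁₀(10.0/3.7) = 79 − 8.64 = 70.36 dB SPL.
chiller: 94 − 20·log₁₀(10.0/3.3) = 94 − 9.63 = 84.37 dB SPL.
Σ 10^(L/10) = 2.844e+08 → L_total = 10·log₁₀(2.844e+08) = 84.54 dB SPL.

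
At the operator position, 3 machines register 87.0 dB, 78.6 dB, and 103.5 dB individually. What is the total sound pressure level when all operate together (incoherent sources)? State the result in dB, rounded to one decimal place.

For uncorrelated sources the intensities add, so convert each level to linear form, sum, and take 10·log₁₀ of the total.
Σ 10^(L/10) = 10^(87.0/10) + 10^(78.6/10) + 10^(103.5/10) = 2.296e+10.
L_total = 10·log₁₀(2.296e+10) = 103.61 dB.

103.6 dB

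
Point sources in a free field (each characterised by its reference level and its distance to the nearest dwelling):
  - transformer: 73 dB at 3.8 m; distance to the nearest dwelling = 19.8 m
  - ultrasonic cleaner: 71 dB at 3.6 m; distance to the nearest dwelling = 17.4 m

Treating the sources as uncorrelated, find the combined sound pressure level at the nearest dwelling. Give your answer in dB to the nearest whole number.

61 dB

First find each source's level at the receiver (point-source: −20·log₁₀(r/r_ref)), then combine on an intensity basis.
transformer: 73 − 20·log₁₀(19.8/3.8) = 73 − 14.34 = 58.66 dB.
ultrasonic cleaner: 71 − 20·log₁₀(17.4/3.6) = 71 − 13.68 = 57.32 dB.
Σ 10^(L/10) = 1.274e+06 → L_total = 10·log₁₀(1.274e+06) = 61.05 dB.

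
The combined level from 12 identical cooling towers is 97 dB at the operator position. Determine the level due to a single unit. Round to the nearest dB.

12 equal contributions raise the level by 10·log₁₀ 12 = 10.792 dB, so each unit alone gives 97 − 10.792.

86 dB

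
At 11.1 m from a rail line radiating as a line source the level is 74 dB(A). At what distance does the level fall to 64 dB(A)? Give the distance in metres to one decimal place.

Line-source spreading drops the level by 10·log₁₀(r₂/r₁); inverting, r₂/r₁ = 10^(ΔL/10).
r₂ = 11.1·10^((74−64)/10) = 11.1·10^(10.0/10) = 111.00 m.

111.0 m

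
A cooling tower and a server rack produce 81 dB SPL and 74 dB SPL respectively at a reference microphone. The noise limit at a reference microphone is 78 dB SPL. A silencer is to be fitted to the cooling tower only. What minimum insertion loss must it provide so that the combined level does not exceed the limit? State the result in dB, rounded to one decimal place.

5.2 dB

Fixed contribution from the other source: Σ 10^(L/10) = 10^(74/10) = 2.512e+07 (74.00 dB SPL).
The limit corresponds to 10^(78/10) = 6.310e+07; subtracting the fixed part leaves 3.798e+07 for the cooling tower, i.e. 75.80 dB SPL.
So the cooling tower must be reduced from 81 to 75.80 dB SPL: IL = 5.20 dB.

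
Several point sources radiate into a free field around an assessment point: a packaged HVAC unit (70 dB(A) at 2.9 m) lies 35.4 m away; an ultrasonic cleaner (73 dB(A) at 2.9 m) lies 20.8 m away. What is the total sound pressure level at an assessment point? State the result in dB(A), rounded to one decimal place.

Propagate each source to the receiver with L = L_ref − 20·log₁₀(r/r_ref), then add intensities.
packaged HVAC unit: 70 − 20·log₁₀(35.4/2.9) = 70 − 21.73 = 48.27 dB(A).
ultrasonic cleaner: 73 − 20·log₁₀(20.8/2.9) = 73 − 17.11 = 55.89 dB(A).
Σ 10^(L/10) = 4.550e+05 → L_total = 10·log₁₀(4.550e+05) = 56.58 dB(A).

56.6 dB(A)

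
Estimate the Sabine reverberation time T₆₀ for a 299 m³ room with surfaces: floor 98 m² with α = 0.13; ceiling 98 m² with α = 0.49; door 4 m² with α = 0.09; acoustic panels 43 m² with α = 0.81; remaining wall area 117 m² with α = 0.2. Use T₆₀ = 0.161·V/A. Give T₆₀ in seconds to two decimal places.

0.40 s

Summing Sᵢαᵢ: 98·0.13 + 98·0.49 + 4·0.09 + 43·0.81 + 117·0.2 = 119.35 m².
T₆₀ = 0.161 × 299 / 119.35 = 0.403 s.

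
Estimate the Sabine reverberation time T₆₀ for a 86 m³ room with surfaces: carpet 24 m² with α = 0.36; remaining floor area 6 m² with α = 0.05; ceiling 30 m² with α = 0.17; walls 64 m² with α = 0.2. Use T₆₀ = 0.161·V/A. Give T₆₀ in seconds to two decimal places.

Total absorption A = 24·0.36 + 6·0.05 + 30·0.17 + 64·0.2 = 26.84 m² sabins.
T₆₀ = 0.161·V/A = 0.161·86/26.84 = 0.516 s.

0.52 s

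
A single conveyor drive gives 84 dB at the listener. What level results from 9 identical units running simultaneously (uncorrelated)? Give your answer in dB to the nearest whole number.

94 dB

With 9 equal, uncorrelated contributions the intensity is 9× that of one unit, giving a rise of 10·log₁₀ 9.
L_total = 84 + 10·log₁₀(9) = 84 + 9.542 = 93.54 dB.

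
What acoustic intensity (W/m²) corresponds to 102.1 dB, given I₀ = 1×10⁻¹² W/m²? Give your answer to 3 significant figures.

L = 10·log₁₀(I/I₀) ⇒ I = I₀·10^(L/10) = 10⁻¹² × 10^10.21.

0.0162 W/m²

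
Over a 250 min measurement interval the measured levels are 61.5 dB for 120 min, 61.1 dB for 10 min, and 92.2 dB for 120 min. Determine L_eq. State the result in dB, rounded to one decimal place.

89.0 dB

L_eq = 10·log₁₀[(1/T)·Σ tᵢ·10^(Lᵢ/10)] with T = 250 min.
Σ tᵢ·10^(Lᵢ/10) = 120·10^(61.5/10) + 10·10^(61.1/10) + 120·10^(92.2/10) = 1.993e+11.
L_eq = 10·log₁₀(1.993e+11/250) = 89.02 dB.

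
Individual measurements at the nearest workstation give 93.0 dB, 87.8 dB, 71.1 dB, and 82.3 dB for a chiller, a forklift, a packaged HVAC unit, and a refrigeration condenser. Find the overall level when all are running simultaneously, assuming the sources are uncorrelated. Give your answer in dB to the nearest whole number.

For uncorrelated sources the intensities add, so convert each level to linear form, sum, and take 10·log₁₀ of the total.
Σ 10^(L/10) = 10^(93.0/10) + 10^(87.8/10) + 10^(71.1/10) + 10^(82.3/10) = 2.781e+09.
L_total = 10·log₁₀(2.781e+09) = 94.44 dB.

94 dB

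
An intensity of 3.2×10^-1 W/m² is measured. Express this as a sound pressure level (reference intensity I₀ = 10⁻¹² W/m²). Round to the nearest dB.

L = 10·log₁₀(I/I₀) = 10·log₁₀(3.2×10^-1/10⁻¹²) = 10·log₁₀(3.2×10^11).
L = 10·(0.5051 + 11) = 115.05 dB.

115 dB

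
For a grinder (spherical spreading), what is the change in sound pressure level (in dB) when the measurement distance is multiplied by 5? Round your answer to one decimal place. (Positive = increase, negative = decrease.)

-14.0 dB

Point-source spreading: ΔL = −20·log₁₀(r₂/r₁).
ΔL = −20·log₁₀(5) = -13.98 dB.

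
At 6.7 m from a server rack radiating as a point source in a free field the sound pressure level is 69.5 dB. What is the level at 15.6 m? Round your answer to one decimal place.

Spherical spreading from a point source gives a 20·log₁₀(r₂/r₁) drop.
L₂ = 69.5 − 20·log₁₀(15.6/6.7) = 69.5 − 7.341 = 62.16 dB.

62.2 dB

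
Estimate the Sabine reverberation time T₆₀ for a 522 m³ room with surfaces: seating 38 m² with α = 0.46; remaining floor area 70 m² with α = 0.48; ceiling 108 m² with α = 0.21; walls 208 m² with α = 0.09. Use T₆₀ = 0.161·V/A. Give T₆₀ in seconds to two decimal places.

0.91 s

A = Σ Sᵢαᵢ = 38·0.46 + 70·0.48 + 108·0.21 + 208·0.09 = 92.48 m².
T₆₀ = 0.161·V/A = 0.161·522/92.48 = 0.909 s.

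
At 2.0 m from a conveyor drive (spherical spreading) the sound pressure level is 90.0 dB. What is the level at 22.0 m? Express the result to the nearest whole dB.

For a point source, L₂ = L₁ − 20·log₁₀(r₂/r₁).
L₂ = 90.0 − 20·log₁₀(22.0/2.0) = 90.0 − 20.828 = 69.17 dB.

69 dB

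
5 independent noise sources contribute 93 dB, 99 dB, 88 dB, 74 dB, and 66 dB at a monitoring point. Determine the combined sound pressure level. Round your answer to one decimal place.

100.3 dB

For uncorrelated sources the intensities add, so convert each level to linear form, sum, and take 10·log₁₀ of the total.
Σ 10^(L/10) = 10^(93/10) + 10^(99/10) + 10^(88/10) + 10^(74/10) + 10^(66/10) = 1.060e+10.
L_total = 10·log₁₀(1.060e+10) = 100.25 dB.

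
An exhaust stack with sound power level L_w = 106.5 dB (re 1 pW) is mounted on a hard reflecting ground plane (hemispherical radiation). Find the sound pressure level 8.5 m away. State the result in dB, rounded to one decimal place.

The power spreads over a hemisphere of area 2π·r², so L_p = L_w − 10·log₁₀(2π·r²).
2π·r² = 454 m², 10·log₁₀ of that is 26.570 dB.
L_p = 106.5 − 26.570 = 79.93 dB.

79.9 dB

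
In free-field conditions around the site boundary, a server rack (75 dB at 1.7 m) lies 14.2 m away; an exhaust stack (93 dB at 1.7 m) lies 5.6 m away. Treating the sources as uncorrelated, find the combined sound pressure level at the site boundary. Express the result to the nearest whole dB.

83 dB

Propagate each source to the receiver with L = L_ref − 20·log₁₀(r/r_ref), then add intensities.
server rack: 75 − 20·log₁₀(14.2/1.7) = 75 − 18.44 = 56.56 dB.
exhaust stack: 93 − 20·log₁₀(5.6/1.7) = 93 − 10.35 = 82.65 dB.
Σ 10^(L/10) = 1.843e+08 → L_total = 10·log₁₀(1.843e+08) = 82.66 dB.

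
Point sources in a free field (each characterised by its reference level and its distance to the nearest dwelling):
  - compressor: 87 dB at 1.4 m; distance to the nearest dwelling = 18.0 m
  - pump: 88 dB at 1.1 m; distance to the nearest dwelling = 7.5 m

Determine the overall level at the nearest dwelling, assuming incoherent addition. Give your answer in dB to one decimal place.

72.2 dB

First find each source's level at the receiver (point-source: −20·log₁₀(r/r_ref)), then combine on an intensity basis.
compressor: 87 − 20·log₁₀(18.0/1.4) = 87 − 22.18 = 64.82 dB.
pump: 88 − 20·log₁₀(7.5/1.1) = 88 − 16.67 = 71.33 dB.
Σ 10^(L/10) = 1.660e+07 → L_total = 10·log₁₀(1.660e+07) = 72.20 dB.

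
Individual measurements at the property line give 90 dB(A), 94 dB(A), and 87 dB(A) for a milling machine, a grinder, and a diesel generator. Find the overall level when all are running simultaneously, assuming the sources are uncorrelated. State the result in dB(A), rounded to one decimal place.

96.0 dB(A)

Incoherent sources combine by intensity addition: L_total = 10·log₁₀(Σ 10^(L_i/10)).
Σ 10^(L/10) = 10^(90/10) + 10^(94/10) + 10^(87/10) = 4.013e+09.
L_total = 10·log₁₀(4.013e+09) = 96.03 dB(A).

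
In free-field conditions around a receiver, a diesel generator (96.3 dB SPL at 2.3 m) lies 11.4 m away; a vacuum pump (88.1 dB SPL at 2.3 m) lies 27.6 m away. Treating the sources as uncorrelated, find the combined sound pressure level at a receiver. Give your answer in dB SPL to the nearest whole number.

Apply inverse-square spreading to bring every level to the receiver, then sum 10^(L/10).
diesel generator: 96.3 − 20·log₁₀(11.4/2.3) = 96.3 − 13.90 = 82.40 dB SPL.
vacuum pump: 88.1 − 20·log₁₀(27.6/2.3) = 88.1 − 21.58 = 66.52 dB SPL.
Σ 10^(L/10) = 1.781e+08 → L_total = 10·log₁₀(1.781e+08) = 82.51 dB SPL.

83 dB SPL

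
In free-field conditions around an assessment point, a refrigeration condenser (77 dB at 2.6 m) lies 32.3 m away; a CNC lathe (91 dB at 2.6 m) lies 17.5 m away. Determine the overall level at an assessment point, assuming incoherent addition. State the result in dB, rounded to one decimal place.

74.5 dB

Apply inverse-square spreading to bring every level to the receiver, then sum 10^(L/10).
refrigeration condenser: 77 − 20·log₁₀(32.3/2.6) = 77 − 21.88 = 55.12 dB.
CNC lathe: 91 − 20·log₁₀(17.5/2.6) = 91 − 16.56 = 74.44 dB.
Σ 10^(L/10) = 2.811e+07 → L_total = 10·log₁₀(2.811e+07) = 74.49 dB.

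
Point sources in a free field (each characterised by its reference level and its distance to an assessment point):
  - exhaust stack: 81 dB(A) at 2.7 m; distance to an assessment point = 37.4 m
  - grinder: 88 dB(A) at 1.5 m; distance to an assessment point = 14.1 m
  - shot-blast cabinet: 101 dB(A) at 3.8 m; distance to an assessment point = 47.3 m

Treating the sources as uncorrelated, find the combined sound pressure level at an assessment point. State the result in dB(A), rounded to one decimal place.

First find each source's level at the receiver (point-source: −20·log₁₀(r/r_ref)), then combine on an intensity basis.
exhaust stack: 81 − 20·log₁₀(37.4/2.7) = 81 − 22.83 = 58.17 dB(A).
grinder: 88 − 20·log₁₀(14.1/1.5) = 88 − 19.46 = 68.54 dB(A).
shot-blast cabinet: 101 − 20·log₁₀(47.3/3.8) = 101 − 21.90 = 79.10 dB(A).
Σ 10^(L/10) = 8.905e+07 → L_total = 10·log₁₀(8.905e+07) = 79.50 dB(A).

79.5 dB(A)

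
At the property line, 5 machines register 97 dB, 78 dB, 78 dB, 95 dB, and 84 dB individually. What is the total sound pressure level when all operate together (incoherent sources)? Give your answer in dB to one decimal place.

For uncorrelated sources the intensities add, so convert each level to linear form, sum, and take 10·log₁₀ of the total.
Σ 10^(L/10) = 10^(97/10) + 10^(78/10) + 10^(78/10) + 10^(95/10) + 10^(84/10) = 8.552e+09.
L_total = 10·log₁₀(8.552e+09) = 99.32 dB.

99.3 dB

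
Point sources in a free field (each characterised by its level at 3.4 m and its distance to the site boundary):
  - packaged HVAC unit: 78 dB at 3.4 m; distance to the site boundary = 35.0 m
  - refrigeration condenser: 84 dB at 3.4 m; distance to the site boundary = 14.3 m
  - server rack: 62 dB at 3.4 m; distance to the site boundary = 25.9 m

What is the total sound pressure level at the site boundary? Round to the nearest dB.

Propagate each source to the receiver with L = L_ref − 20·log₁₀(r/r_ref), then add intensities.
packaged HVAC unit: 78 − 20·log₁₀(35.0/3.4) = 78 − 20.25 = 57.75 dB.
refrigeration condenser: 84 − 20·log₁₀(14.3/3.4) = 84 − 12.48 = 71.52 dB.
server rack: 62 − 20·log₁₀(25.9/3.4) = 62 − 17.64 = 44.36 dB.
Σ 10^(L/10) = 1.482e+07 → L_total = 10·log₁₀(1.482e+07) = 71.71 dB.

72 dB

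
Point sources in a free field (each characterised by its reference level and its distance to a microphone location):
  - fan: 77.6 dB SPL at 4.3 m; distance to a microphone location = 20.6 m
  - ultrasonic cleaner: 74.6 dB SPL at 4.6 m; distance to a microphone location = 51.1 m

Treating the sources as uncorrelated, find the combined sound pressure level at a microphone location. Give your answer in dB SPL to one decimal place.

First find each source's level at the receiver (point-source: −20·log₁₀(r/r_ref)), then combine on an intensity basis.
fan: 77.6 − 20·log₁₀(20.6/4.3) = 77.6 − 13.61 = 63.99 dB SPL.
ultrasonic cleaner: 74.6 − 20·log₁₀(51.1/4.6) = 74.6 − 20.91 = 53.69 dB SPL.
Σ 10^(L/10) = 2.741e+06 → L_total = 10·log₁₀(2.741e+06) = 64.38 dB SPL.

64.4 dB SPL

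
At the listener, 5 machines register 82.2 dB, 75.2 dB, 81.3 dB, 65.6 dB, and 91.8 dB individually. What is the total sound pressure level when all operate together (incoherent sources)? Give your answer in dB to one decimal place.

For uncorrelated sources the intensities add, so convert each level to linear form, sum, and take 10·log₁₀ of the total.
Σ 10^(L/10) = 10^(82.2/10) + 10^(75.2/10) + 10^(81.3/10) + 10^(65.6/10) + 10^(91.8/10) = 1.851e+09.
L_total = 10·log₁₀(1.851e+09) = 92.67 dB.

92.7 dB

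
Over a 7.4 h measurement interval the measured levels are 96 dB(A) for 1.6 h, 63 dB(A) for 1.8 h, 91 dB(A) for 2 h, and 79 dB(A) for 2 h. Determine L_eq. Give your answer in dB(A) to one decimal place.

90.9 dB(A)

Weight each interval's intensity by its duration and average over T = 7.4 h:
Σ tᵢ·10^(Lᵢ/10) = 1.6·10^(96/10) + 1.8·10^(63/10) + 2·10^(91/10) + 2·10^(79/10) = 9.050e+09.
L_eq = 10·log₁₀(9.050e+09/7.4) = 90.87 dB(A).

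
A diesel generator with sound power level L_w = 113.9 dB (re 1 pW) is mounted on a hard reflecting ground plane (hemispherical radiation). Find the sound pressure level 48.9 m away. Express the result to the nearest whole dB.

72 dB

Free-field hemispherical radiation: L_p = L_w − 10·log₁₀(2π·r²), r = 48.9 m.
2π·r² = 1.502e+04 m², 10·log₁₀ of that is 41.768 dB.
L_p = 113.9 − 41.768 = 72.13 dB.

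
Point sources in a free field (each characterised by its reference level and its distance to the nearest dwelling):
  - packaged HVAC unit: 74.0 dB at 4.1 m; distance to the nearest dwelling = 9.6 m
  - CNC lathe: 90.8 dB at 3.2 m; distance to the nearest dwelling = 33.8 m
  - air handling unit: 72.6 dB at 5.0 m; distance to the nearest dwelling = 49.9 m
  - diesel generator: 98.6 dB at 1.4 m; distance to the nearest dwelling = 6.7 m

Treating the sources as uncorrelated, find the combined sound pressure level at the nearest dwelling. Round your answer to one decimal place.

85.2 dB

Apply inverse-square spreading to bring every level to the receiver, then sum 10^(L/10).
packaged HVAC unit: 74.0 − 20·log₁₀(9.6/4.1) = 74.0 − 7.39 = 66.61 dB.
CNC lathe: 90.8 − 20·log₁₀(33.8/3.2) = 90.8 − 20.48 = 70.32 dB.
air handling unit: 72.6 − 20·log₁₀(49.9/5.0) = 72.6 − 19.98 = 52.62 dB.
diesel generator: 98.6 − 20·log₁₀(6.7/1.4) = 98.6 − 13.60 = 85.00 dB.
Σ 10^(L/10) = 3.318e+08 → L_total = 10·log₁₀(3.318e+08) = 85.21 dB.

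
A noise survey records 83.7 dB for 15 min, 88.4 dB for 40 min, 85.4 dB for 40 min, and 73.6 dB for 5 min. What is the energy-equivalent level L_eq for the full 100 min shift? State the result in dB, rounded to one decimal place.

86.5 dB

Weight each interval's intensity by its duration and average over T = 100 min:
Σ tᵢ·10^(Lᵢ/10) = 15·10^(83.7/10) + 40·10^(88.4/10) + 40·10^(85.4/10) + 5·10^(73.6/10) = 4.517e+10.
L_eq = 10·log₁₀(4.517e+10/100) = 86.55 dB.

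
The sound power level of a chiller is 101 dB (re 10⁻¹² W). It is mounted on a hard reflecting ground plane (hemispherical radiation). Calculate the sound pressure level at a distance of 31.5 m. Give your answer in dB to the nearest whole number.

L_p = L_w − 10·log₁₀(2π·r²) with r = 31.5 m.
2π·r² = 6234 m², 10·log₁₀ of that is 37.948 dB.
L_p = 101 − 37.948 = 63.05 dB.

63 dB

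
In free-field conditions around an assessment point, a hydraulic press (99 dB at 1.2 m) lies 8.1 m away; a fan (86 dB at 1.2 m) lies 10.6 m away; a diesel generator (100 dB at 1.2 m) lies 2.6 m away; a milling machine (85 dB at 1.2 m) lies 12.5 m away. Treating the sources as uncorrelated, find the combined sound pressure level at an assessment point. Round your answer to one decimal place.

Apply inverse-square spreading to bring every level to the receiver, then sum 10^(L/10).
hydraulic press: 99 − 20·log₁₀(8.1/1.2) = 99 − 16.59 = 82.41 dB.
fan: 86 − 20·log₁₀(10.6/1.2) = 86 − 18.92 = 67.08 dB.
diesel generator: 100 − 20·log₁₀(2.6/1.2) = 100 − 6.72 = 93.28 dB.
milling machine: 85 − 20·log₁₀(12.5/1.2) = 85 − 20.35 = 64.65 dB.
Σ 10^(L/10) = 2.313e+09 → L_total = 10·log₁₀(2.313e+09) = 93.64 dB.

93.6 dB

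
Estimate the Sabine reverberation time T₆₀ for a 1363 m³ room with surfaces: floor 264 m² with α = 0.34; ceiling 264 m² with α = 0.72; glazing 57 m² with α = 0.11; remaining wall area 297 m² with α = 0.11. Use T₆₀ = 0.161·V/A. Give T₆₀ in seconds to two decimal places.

Summing Sᵢαᵢ: 264·0.34 + 264·0.72 + 57·0.11 + 297·0.11 = 318.78 m².
T₆₀ = 0.161·V/A = 0.161·1363/318.78 = 0.688 s.

0.69 s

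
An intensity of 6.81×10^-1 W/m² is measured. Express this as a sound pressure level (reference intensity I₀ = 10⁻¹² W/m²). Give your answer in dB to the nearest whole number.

I/I₀ = 6.81×10^-1/10⁻¹² = 6.81×10^11, and L = 10·log₁₀(I/I₀).
L = 10·(0.8331 + 11) = 118.33 dB.

118 dB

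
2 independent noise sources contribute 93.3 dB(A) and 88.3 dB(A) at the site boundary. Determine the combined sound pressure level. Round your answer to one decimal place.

94.5 dB(A)

Incoherent sources combine by intensity addition: L_total = 10·log₁₀(Σ 10^(L_i/10)).
Σ 10^(L/10) = 10^(93.3/10) + 10^(88.3/10) = 2.814e+09.
L_total = 10·log₁₀(2.814e+09) = 94.49 dB(A).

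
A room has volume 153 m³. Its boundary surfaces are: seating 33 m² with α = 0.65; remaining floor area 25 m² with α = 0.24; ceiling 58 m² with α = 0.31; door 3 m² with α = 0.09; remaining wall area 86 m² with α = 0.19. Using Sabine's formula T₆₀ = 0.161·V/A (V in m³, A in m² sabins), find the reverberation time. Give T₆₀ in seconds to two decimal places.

0.40 s

A = Σ Sᵢαᵢ = 33·0.65 + 25·0.24 + 58·0.31 + 3·0.09 + 86·0.19 = 62.04 m².
T₆₀ = 0.161 × 153 / 62.04 = 0.397 s.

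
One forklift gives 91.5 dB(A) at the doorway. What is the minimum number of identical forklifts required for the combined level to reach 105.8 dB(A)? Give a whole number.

Need L₁ + 10·log₁₀ N ≥ 105.8, i.e. log₁₀ N ≥ 1.43.
N ≥ 10^(14.3/10) = 26.915, so N = 27.

27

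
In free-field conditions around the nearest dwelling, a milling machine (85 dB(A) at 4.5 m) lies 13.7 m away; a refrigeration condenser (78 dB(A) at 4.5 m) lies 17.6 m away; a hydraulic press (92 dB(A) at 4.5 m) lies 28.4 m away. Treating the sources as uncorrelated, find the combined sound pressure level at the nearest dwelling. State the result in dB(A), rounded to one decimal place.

Propagate each source to the receiver with L = L_ref − 20·log₁₀(r/r_ref), then add intensities.
milling machine: 85 − 20·log₁₀(13.7/4.5) = 85 − 9.67 = 75.33 dB(A).
refrigeration condenser: 78 − 20·log₁₀(17.6/4.5) = 78 − 11.85 = 66.15 dB(A).
hydraulic press: 92 − 20·log₁₀(28.4/4.5) = 92 − 16.00 = 76.00 dB(A).
Σ 10^(L/10) = 7.803e+07 → L_total = 10·log₁₀(7.803e+07) = 78.92 dB(A).

78.9 dB(A)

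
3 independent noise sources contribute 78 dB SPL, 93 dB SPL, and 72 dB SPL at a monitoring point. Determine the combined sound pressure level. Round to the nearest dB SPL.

Incoherent sources combine by intensity addition: L_total = 10·log₁₀(Σ 10^(L_i/10)).
Σ 10^(L/10) = 10^(78/10) + 10^(93/10) + 10^(72/10) = 2.074e+09.
L_total = 10·log₁₀(2.074e+09) = 93.17 dB SPL.

93 dB SPL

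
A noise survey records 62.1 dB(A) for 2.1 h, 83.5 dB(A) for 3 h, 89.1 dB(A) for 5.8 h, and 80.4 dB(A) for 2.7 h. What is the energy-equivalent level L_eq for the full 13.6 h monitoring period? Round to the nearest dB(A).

86 dB(A)

The energy average is taken in the linear domain: L_eq = 10·log₁₀[(Σ tᵢ·10^(Lᵢ/10))/T], T = 13.6 h.
Σ tᵢ·10^(Lᵢ/10) = 2.1·10^(62.1/10) + 3·10^(83.5/10) + 5.8·10^(89.1/10) + 2.7·10^(80.4/10) = 5.685e+09.
L_eq = 10·log₁₀(5.685e+09/13.6) = 86.21 dB(A).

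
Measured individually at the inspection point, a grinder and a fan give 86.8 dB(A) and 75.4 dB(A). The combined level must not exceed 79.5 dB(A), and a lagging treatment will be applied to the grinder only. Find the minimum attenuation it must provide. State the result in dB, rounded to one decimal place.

The untreated sources together contribute 10^(75.4/10) = 3.467e+07, i.e. 75.40 dB(A).
The limit corresponds to 10^(79.5/10) = 8.913e+07; subtracting the fixed part leaves 5.445e+07 for the grinder, i.e. 77.36 dB(A).
So the grinder must be reduced from 86.8 to 77.36 dB(A): IL = 9.44 dB.

9.4 dB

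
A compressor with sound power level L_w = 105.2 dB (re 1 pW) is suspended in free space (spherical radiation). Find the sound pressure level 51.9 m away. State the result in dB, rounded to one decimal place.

The power spreads over a sphere of area 4π·r², so L_p = L_w − 10·log₁₀(4π·r²).
4π·r² = 3.385e+04 m², 10·log₁₀ of that is 45.295 dB.
L_p = 105.2 − 45.295 = 59.90 dB.

59.9 dB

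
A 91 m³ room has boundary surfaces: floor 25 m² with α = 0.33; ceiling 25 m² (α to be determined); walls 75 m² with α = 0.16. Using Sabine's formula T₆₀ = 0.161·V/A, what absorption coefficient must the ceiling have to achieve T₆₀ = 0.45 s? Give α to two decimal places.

Required total absorption A = 0.161·91/0.45 = 32.56 m².
Absorption from the other surfaces = 25·0.33 + 75·0.16 = 20.25 m², so the ceiling must supply 12.31 m² over 25 m².
α = 12.31/25 = 0.492.

0.49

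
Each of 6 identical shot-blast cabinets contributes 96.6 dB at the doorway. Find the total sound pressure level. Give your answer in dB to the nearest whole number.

With 6 equal, uncorrelated contributions the intensity is 6× that of one unit, giving a rise of 10·log₁₀ 6.
L_total = 96.6 + 10·log₁₀(6) = 96.6 + 7.782 = 104.38 dB.

104 dB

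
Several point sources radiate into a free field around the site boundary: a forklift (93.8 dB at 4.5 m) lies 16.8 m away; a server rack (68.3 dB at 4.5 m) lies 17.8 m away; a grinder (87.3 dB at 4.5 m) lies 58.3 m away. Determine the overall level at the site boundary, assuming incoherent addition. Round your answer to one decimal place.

Apply inverse-square spreading to bring every level to the receiver, then sum 10^(L/10).
forklift: 93.8 − 20·log₁₀(16.8/4.5) = 93.8 − 11.44 = 82.36 dB.
server rack: 68.3 − 20·log₁₀(17.8/4.5) = 68.3 − 11.94 = 56.36 dB.
grinder: 87.3 − 20·log₁₀(58.3/4.5) = 87.3 − 22.25 = 65.05 dB.
Σ 10^(L/10) = 1.757e+08 → L_total = 10·log₁₀(1.757e+08) = 82.45 dB.

82.4 dB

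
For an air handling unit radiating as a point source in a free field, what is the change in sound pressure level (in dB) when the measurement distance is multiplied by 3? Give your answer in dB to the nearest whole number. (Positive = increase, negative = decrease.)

-10 dB

Point-source spreading: ΔL = −20·log₁₀(r₂/r₁).
ΔL = −20·log₁₀(3) = -9.54 dB.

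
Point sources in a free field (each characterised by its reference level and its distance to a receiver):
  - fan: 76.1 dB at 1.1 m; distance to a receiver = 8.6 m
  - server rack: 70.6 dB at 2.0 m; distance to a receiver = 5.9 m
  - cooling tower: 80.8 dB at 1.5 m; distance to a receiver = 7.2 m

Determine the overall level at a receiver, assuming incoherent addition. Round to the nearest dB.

69 dB

First find each source's level at the receiver (point-source: −20·log₁₀(r/r_ref)), then combine on an intensity basis.
fan: 76.1 − 20·log₁₀(8.6/1.1) = 76.1 − 17.86 = 58.24 dB.
server rack: 70.6 − 20·log₁₀(5.9/2.0) = 70.6 − 9.40 = 61.20 dB.
cooling tower: 80.8 − 20·log₁₀(7.2/1.5) = 80.8 − 13.62 = 67.18 dB.
Σ 10^(L/10) = 7.204e+06 → L_total = 10·log₁₀(7.204e+06) = 68.58 dB.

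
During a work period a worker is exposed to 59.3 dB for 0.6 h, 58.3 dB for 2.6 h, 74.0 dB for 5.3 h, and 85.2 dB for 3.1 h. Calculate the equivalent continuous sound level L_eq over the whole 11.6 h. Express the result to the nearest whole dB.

80 dB

L_eq = 10·log₁₀[(1/T)·Σ tᵢ·10^(Lᵢ/10)] with T = 11.6 h.
Σ tᵢ·10^(Lᵢ/10) = 0.6·10^(59.3/10) + 2.6·10^(58.3/10) + 5.3·10^(74.0/10) + 3.1·10^(85.2/10) = 1.162e+09.
L_eq = 10·log₁₀(1.162e+09/11.6) = 80.01 dB.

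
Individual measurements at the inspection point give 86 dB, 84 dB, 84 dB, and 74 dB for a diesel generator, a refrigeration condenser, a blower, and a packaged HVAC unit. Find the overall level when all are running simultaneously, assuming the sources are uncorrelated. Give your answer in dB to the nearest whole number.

90 dB

Incoherent sources combine by intensity addition: L_total = 10·log₁₀(Σ 10^(L_i/10)).
Σ 10^(L/10) = 10^(86/10) + 10^(84/10) + 10^(84/10) + 10^(74/10) = 9.256e+08.
L_total = 10·log₁₀(9.256e+08) = 89.66 dB.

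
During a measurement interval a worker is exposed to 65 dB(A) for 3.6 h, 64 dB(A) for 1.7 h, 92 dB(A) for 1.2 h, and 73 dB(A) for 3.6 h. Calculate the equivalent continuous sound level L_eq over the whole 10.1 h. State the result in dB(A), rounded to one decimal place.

82.9 dB(A)

L_eq = 10·log₁₀[(1/T)·Σ tᵢ·10^(Lᵢ/10)] with T = 10.1 h.
Σ tᵢ·10^(Lᵢ/10) = 3.6·10^(65/10) + 1.7·10^(64/10) + 1.2·10^(92/10) + 3.6·10^(73/10) = 1.989e+09.
L_eq = 10·log₁₀(1.989e+09/10.1) = 82.94 dB(A).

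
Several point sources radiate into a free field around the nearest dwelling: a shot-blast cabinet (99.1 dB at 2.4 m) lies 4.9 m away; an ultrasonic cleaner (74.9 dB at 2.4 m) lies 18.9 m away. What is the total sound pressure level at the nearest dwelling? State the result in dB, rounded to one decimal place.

92.9 dB

First find each source's level at the receiver (point-source: −20·log₁₀(r/r_ref)), then combine on an intensity basis.
shot-blast cabinet: 99.1 − 20·log₁₀(4.9/2.4) = 99.1 − 6.20 = 92.90 dB.
ultrasonic cleaner: 74.9 − 20·log₁₀(18.9/2.4) = 74.9 − 17.93 = 56.97 dB.
Σ 10^(L/10) = 1.950e+09 → L_total = 10·log₁₀(1.950e+09) = 92.90 dB.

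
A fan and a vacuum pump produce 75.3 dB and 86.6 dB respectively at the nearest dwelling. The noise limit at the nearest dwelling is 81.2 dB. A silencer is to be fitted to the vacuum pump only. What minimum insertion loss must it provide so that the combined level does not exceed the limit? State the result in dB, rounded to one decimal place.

The untreated sources together contribute 10^(75.3/10) = 3.388e+07, i.e. 75.30 dB.
To meet 81.2 dB overall, the treated vacuum pump may contribute at most 10^(81.2/10) − 3.388e+07 = 9.794e+07, i.e. 79.91 dB.
Required insertion loss = 86.6 − 79.91 = 6.69 dB.

6.7 dB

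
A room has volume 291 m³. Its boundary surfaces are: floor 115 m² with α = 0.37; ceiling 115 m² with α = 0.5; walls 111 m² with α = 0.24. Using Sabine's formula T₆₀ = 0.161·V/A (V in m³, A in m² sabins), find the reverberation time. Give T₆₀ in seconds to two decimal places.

0.37 s

A = Σ Sᵢαᵢ = 115·0.37 + 115·0.5 + 111·0.24 = 126.69 m².
T₆₀ = 0.161 × 291 / 126.69 = 0.370 s.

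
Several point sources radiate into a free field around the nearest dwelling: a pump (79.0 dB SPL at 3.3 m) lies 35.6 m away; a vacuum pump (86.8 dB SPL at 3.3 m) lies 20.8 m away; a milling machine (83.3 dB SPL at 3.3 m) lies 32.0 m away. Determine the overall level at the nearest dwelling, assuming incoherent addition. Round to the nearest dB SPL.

Propagate each source to the receiver with L = L_ref − 20·log₁₀(r/r_ref), then add intensities.
pump: 79.0 − 20·log₁₀(35.6/3.3) = 79.0 − 20.66 = 58.34 dB SPL.
vacuum pump: 86.8 − 20·log₁₀(20.8/3.3) = 86.8 − 15.99 = 70.81 dB SPL.
milling machine: 83.3 − 20·log₁₀(32.0/3.3) = 83.3 − 19.73 = 63.57 dB SPL.
Σ 10^(L/10) = 1.500e+07 → L_total = 10·log₁₀(1.500e+07) = 71.76 dB SPL.

72 dB SPL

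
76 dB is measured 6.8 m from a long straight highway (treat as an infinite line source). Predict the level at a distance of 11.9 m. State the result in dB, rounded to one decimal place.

For a line source, L₂ = L₁ − 10·log₁₀(r₂/r₁).
L₂ = 76 − 10·log₁₀(11.9/6.8) = 76 − 2.430 = 73.57 dB.

73.6 dB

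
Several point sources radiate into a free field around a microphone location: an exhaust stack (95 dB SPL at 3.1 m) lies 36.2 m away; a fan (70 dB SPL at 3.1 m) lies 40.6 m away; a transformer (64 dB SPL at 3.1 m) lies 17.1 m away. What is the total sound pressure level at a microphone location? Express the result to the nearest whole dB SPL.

Apply inverse-square spreading to bring every level to the receiver, then sum 10^(L/10).
exhaust stack: 95 − 20·log₁₀(36.2/3.1) = 95 − 21.35 = 73.65 dB SPL.
fan: 70 − 20·log₁₀(40.6/3.1) = 70 − 22.34 = 47.66 dB SPL.
transformer: 64 − 20·log₁₀(17.1/3.1) = 64 − 14.83 = 49.17 dB SPL.
Σ 10^(L/10) = 2.333e+07 → L_total = 10·log₁₀(2.333e+07) = 73.68 dB SPL.

74 dB SPL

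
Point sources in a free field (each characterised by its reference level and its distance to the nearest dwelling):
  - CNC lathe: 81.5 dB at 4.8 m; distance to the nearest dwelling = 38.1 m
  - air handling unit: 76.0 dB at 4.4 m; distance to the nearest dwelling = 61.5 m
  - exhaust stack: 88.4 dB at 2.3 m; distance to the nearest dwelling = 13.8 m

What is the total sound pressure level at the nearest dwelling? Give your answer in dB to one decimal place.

Propagate each source to the receiver with L = L_ref − 20·log₁₀(r/r_ref), then add intensities.
CNC lathe: 81.5 − 20·log₁₀(38.1/4.8) = 81.5 − 17.99 = 63.51 dB.
air handling unit: 76.0 − 20·log₁₀(61.5/4.4) = 76.0 − 22.91 = 53.09 dB.
exhaust stack: 88.4 − 20·log₁₀(13.8/2.3) = 88.4 − 15.56 = 72.84 dB.
Σ 10^(L/10) = 2.166e+07 → L_total = 10·log₁₀(2.166e+07) = 73.36 dB.

73.4 dB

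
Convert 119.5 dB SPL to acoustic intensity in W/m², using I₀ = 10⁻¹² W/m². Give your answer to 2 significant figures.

I = I₀·10^(L/10) = 10⁻¹² × 10^(119.5/10) = 10^(-0.050).

0.89 W/m²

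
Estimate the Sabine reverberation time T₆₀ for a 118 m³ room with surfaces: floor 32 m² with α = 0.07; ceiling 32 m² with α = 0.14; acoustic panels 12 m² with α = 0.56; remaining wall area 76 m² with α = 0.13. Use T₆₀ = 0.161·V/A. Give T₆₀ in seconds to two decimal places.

A = Σ Sᵢαᵢ = 32·0.07 + 32·0.14 + 12·0.56 + 76·0.13 = 23.32 m².
T₆₀ = 0.161 × 118 / 23.32 = 0.815 s.

0.81 s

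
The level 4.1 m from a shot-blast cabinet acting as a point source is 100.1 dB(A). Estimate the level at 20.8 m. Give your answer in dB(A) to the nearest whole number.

86 dB(A)

Spherical spreading from a point source gives a 20·log₁₀(r₂/r₁) drop.
L₂ = 100.1 − 20·log₁₀(20.8/4.1) = 100.1 − 14.106 = 85.99 dB(A).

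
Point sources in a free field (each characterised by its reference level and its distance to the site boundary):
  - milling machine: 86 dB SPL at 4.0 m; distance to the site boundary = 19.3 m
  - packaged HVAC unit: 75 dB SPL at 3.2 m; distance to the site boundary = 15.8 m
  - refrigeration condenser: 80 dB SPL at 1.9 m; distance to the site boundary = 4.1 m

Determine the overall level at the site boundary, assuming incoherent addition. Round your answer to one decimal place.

76.0 dB SPL

Propagate each source to the receiver with L = L_ref − 20·log₁₀(r/r_ref), then add intensities.
milling machine: 86 − 20·log₁₀(19.3/4.0) = 86 − 13.67 = 72.33 dB SPL.
packaged HVAC unit: 75 − 20·log₁₀(15.8/3.2) = 75 − 13.87 = 61.13 dB SPL.
refrigeration condenser: 80 − 20·log₁₀(4.1/1.9) = 80 − 6.68 = 73.32 dB SPL.
Σ 10^(L/10) = 3.987e+07 → L_total = 10·log₁₀(3.987e+07) = 76.01 dB SPL.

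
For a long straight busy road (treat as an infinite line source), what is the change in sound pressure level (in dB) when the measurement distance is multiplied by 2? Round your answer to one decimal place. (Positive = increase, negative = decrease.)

With cylindrical spreading the level changes by −10·log₁₀(r₂/r₁).
ΔL = −10·log₁₀(2) = -3.01 dB.

-3.0 dB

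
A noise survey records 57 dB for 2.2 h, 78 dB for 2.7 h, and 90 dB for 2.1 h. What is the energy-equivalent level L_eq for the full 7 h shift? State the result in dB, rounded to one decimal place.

The energy average is taken in the linear domain: L_eq = 10·log₁₀[(Σ tᵢ·10^(Lᵢ/10))/T], T = 7 h.
Σ tᵢ·10^(Lᵢ/10) = 2.2·10^(57/10) + 2.7·10^(78/10) + 2.1·10^(90/10) = 2.271e+09.
L_eq = 10·log₁₀(2.271e+09/7) = 85.11 dB.

85.1 dB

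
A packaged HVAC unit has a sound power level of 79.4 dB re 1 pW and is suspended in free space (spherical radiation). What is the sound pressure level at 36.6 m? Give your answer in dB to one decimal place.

37.1 dB

The power spreads over a sphere of area 4π·r², so L_p = L_w − 10·log₁₀(4π·r²).
4π·r² = 1.683e+04 m², 10·log₁₀ of that is 42.262 dB.
L_p = 79.4 − 42.262 = 37.14 dB.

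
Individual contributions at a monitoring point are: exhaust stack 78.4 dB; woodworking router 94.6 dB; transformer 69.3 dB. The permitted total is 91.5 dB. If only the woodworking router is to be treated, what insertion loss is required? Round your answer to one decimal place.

The untreated sources together contribute 10^(78.4/10) + 10^(69.3/10) = 7.769e+07, i.e. 78.90 dB.
The limit corresponds to 10^(91.5/10) = 1.413e+09; subtracting the fixed part leaves 1.335e+09 for the woodworking router, i.e. 91.25 dB.
Required insertion loss = 94.6 − 91.25 = 3.35 dB.

3.3 dB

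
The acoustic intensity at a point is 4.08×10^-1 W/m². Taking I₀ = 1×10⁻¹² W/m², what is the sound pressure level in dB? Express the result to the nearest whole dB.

Dividing by I₀ shifts the exponent by 12: I/I₀ = 4.08×10^11.
L = 10·(0.6107 + 11) = 116.11 dB.

116 dB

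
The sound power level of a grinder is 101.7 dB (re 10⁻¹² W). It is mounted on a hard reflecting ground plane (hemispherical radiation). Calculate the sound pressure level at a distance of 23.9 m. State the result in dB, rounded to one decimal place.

The power spreads over a hemisphere of area 2π·r², so L_p = L_w − 10·log₁₀(2π·r²).
2π·r² = 3589 m², 10·log₁₀ of that is 35.550 dB.
L_p = 101.7 − 35.550 = 66.15 dB.

66.2 dB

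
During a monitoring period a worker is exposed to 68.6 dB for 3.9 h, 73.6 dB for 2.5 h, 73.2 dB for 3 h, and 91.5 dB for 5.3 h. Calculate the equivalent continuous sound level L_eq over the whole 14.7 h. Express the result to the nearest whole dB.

L_eq = 10·log₁₀[(1/T)·Σ tᵢ·10^(Lᵢ/10)] with T = 14.7 h.
Σ tᵢ·10^(Lᵢ/10) = 3.9·10^(68.6/10) + 2.5·10^(73.6/10) + 3·10^(73.2/10) + 5.3·10^(91.5/10) = 7.635e+09.
L_eq = 10·log₁₀(7.635e+09/14.7) = 87.15 dB.

87 dB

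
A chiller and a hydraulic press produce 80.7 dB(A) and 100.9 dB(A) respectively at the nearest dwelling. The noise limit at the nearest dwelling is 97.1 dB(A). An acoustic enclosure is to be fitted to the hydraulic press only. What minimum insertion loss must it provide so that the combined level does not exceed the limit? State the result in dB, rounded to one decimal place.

3.9 dB

Everything except the hydraulic press sums to 10^(80.7/10) = 1.175e+08 in linear terms, 80.70 dB(A).
The limit corresponds to 10^(97.1/10) = 5.129e+09; subtracting the fixed part leaves 5.011e+09 for the hydraulic press, i.e. 97.00 dB(A).
So the hydraulic press must be reduced from 100.9 to 97.00 dB(A): IL = 3.90 dB.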